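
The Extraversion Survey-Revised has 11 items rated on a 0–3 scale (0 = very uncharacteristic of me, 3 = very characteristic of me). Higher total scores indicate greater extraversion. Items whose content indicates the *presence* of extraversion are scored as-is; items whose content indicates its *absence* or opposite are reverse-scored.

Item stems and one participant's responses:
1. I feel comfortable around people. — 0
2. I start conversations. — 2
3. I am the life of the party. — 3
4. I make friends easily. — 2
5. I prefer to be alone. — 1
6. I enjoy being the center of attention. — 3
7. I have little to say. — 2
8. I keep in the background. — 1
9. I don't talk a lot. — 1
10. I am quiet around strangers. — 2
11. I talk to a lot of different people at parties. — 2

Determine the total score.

Items 5, 7, 8, 9, 10 describe the absence/opposite of extraversion → reverse-score.
reversed = (0+3) − raw = 3 − raw.
  item 1: 0
  item 2: 2
  item 3: 3
  item 4: 2
  item 5: 3 − 1 = 2
  item 6: 3
  item 7: 3 − 2 = 1
  item 8: 3 − 1 = 2
  item 9: 3 − 1 = 2
  item 10: 3 − 2 = 1
  item 11: 2
Total = 0 + 2 + 3 + 2 + 2 + 3 + 1 + 2 + 2 + 1 + 2 = 20

20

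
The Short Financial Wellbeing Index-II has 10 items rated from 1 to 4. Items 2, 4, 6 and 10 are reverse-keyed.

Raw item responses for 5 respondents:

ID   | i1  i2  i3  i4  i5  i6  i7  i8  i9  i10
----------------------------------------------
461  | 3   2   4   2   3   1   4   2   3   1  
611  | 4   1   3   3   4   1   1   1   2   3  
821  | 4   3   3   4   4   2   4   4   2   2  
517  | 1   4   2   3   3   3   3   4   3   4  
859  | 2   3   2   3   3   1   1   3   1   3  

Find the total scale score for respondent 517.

Respondent 517 raw: 1, 4, 2, 3, 3, 3, 3, 4, 3, 4.
Reverse-coded (reversed = (1+4) − raw = 5 − raw):
  item 1: 1
  item 2: 5 − 4 = 1
  item 3: 2
  item 4: 5 − 3 = 2
  item 5: 3
  item 6: 5 − 3 = 2
  item 7: 3
  item 8: 4
  item 9: 3
  item 10: 5 − 4 = 1
Sum = 1 + 1 + 2 + 2 + 3 + 2 + 3 + 4 + 3 + 1 = 22

22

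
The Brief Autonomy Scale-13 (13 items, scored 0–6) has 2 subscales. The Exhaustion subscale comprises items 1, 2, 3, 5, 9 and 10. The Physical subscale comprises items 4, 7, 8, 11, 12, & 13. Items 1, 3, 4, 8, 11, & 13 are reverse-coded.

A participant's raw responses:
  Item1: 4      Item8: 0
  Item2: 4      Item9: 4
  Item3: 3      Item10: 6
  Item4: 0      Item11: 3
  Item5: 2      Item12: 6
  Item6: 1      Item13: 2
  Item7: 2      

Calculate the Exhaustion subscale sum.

Exhaustion items: 1, 2, 3, 5, 9, 10.
Of these, items 1 & 3 are reverse-coded; reverse-coded value = 6 − response.
  item 1: 6 − 4 = 2
  item 2: 4
  item 3: 6 − 3 = 3
  item 5: 2
  item 9: 4
  item 10: 6
Sum = 2 + 4 + 3 + 2 + 4 + 6 = 21

21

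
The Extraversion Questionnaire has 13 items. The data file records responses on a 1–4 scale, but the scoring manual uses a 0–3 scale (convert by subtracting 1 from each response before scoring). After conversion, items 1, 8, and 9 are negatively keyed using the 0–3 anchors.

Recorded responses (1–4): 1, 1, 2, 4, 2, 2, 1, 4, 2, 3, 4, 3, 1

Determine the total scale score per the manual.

Convert to 0–3: 0, 0, 1, 3, 1, 1, 0, 3, 1, 2, 3, 2, 0
Reverse-coded (reverse-coded value = 3 − response):
  item 1: 3 − 0 = 3
  item 8: 3 − 3 = 0
  item 9: 3 − 1 = 2
Scored: 3, 0, 1, 3, 1, 1, 0, 0, 2, 2, 3, 2, 0
Total = 18

18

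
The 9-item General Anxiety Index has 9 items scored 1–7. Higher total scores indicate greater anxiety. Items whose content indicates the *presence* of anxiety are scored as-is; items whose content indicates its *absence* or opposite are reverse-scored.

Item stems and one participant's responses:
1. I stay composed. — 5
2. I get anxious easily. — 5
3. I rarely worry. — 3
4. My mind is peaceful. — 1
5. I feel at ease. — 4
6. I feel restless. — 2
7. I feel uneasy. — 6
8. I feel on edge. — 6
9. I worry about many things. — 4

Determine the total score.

42

Items 1, 3, 4, 5 describe the absence/opposite of anxiety → reverse-score.
reversed = (1+7) − raw = 8 − raw.
  item 1: 8 − 5 = 3
  item 2: 5
  item 3: 8 − 3 = 5
  item 4: 8 − 1 = 7
  item 5: 8 − 4 = 4
  item 6: 2
  item 7: 6
  item 8: 6
  item 9: 4
Total = 3 + 5 + 5 + 7 + 4 + 2 + 6 + 6 + 4 = 42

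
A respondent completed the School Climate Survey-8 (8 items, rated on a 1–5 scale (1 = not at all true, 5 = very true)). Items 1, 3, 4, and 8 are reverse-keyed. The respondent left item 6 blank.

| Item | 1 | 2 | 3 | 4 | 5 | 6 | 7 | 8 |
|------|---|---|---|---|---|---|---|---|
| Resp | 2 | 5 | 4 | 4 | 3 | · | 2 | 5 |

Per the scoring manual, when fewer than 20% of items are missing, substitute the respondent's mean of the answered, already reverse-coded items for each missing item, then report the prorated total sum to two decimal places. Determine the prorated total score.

21.71

Reverse-coded (reversed = (1+5) − raw = 6 − raw):
  item 1: 6 − 2 = 4
  item 3: 6 − 4 = 2
  item 4: 6 − 4 = 2
  item 8: 6 − 5 = 1
Completed scored items (7 of 8): 4, 5, 2, 2, 3, 2, 1; sum = 19.
Person mean = 19 / 7 ≈ 2.7143
Prorated total = (19 / 7) × 8 = 21.71 (to 2 dp)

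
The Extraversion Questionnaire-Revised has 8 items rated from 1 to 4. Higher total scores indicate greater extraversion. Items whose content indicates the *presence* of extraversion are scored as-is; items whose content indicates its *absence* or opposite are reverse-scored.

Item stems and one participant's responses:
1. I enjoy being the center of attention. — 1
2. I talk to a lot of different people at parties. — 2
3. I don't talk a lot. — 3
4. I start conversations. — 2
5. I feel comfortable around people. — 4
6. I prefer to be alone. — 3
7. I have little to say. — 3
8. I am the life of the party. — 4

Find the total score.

19

Items 3, 6, 7 describe the absence/opposite of extraversion → reverse-score.
reverse-coded value = 5 − response.
  item 1: 1
  item 2: 2
  item 3: 5 − 3 = 2
  item 4: 2
  item 5: 4
  item 6: 5 − 3 = 2
  item 7: 5 − 3 = 2
  item 8: 4
Total = 1 + 2 + 2 + 2 + 4 + 2 + 2 + 4 = 19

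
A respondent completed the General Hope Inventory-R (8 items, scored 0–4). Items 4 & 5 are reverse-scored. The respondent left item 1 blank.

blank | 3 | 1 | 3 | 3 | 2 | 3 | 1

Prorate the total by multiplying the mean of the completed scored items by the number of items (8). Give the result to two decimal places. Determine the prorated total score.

13.71

Reverse-coded (on a 0–4 scale, reversed = 4 − raw):
  item 4: 4 − 3 = 1
  item 5: 4 − 3 = 1
Completed scored items (7 of 8): 3, 1, 1, 1, 2, 3, 1; sum = 12.
Person mean = 12 / 7 ≈ 1.7143
Prorated total = (12 / 7) × 8 = 13.71 (to 2 dp)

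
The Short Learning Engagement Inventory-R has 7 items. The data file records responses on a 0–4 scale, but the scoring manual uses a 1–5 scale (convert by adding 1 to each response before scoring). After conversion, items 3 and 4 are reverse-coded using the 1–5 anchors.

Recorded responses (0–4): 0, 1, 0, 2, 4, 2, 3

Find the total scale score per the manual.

23

Convert to 1–5: 1, 2, 1, 3, 5, 3, 4
Reverse-coded (reversed = (1+5) − raw = 6 − raw):
  item 3: 6 − 1 = 5
  item 4: 6 − 3 = 3
Scored: 1, 2, 5, 3, 5, 3, 4
Total = 23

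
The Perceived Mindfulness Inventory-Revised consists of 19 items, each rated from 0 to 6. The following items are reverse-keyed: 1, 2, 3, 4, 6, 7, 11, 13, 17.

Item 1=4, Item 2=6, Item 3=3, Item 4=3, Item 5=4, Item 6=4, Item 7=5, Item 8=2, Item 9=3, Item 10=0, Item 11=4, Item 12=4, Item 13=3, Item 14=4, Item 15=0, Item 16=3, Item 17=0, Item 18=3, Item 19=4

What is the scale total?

49

Reversing items 1, 2, 3, 4, 6, 7, 11, 13, & 17 with 6 − raw:
Total = (6−4) + (6−6) + (6−3) + (6−3) + 4 + (6−4) + (6−5) + 2 + 3 + 0 + (6−4) + 4 + (6−3) + 4 + 0 + 3 + (6−0) + 3 + 4
      = 2 + 0 + 3 + 3 + 4 + 2 + 1 + 2 + 3 + 0 + 2 + 4 + 3 + 4 + 0 + 3 + 6 + 3 + 4 = 49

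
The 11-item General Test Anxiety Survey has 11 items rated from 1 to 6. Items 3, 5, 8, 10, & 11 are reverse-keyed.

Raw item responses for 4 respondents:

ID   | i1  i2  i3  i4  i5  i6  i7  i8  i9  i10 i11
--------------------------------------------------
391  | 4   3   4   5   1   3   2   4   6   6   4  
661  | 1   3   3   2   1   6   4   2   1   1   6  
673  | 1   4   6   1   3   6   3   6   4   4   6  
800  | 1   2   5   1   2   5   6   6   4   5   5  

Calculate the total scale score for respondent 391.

Respondent 391 raw: 4, 3, 4, 5, 1, 3, 2, 4, 6, 6, 4.
Reverse-coded (reversed = (1+6) − raw = 7 − raw):
  item 1: 4
  item 2: 3
  item 3: 7 − 4 = 3
  item 4: 5
  item 5: 7 − 1 = 6
  item 6: 3
  item 7: 2
  item 8: 7 − 4 = 3
  item 9: 6
  item 10: 7 − 6 = 1
  item 11: 7 − 4 = 3
Sum = 4 + 3 + 3 + 5 + 6 + 3 + 2 + 3 + 6 + 1 + 3 = 39

39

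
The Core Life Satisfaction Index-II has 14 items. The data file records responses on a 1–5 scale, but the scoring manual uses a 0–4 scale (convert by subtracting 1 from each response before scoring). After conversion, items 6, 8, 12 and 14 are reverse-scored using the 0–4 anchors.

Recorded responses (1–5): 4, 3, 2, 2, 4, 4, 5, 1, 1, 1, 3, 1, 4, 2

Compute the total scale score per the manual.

Convert to 0–4: 3, 2, 1, 1, 3, 3, 4, 0, 0, 0, 2, 0, 3, 1
Reverse-coded (on a 0–4 scale, reversed = 4 − raw):
  item 6: 4 − 3 = 1
  item 8: 4 − 0 = 4
  item 12: 4 − 0 = 4
  item 14: 4 − 1 = 3
Scored: 3, 2, 1, 1, 3, 1, 4, 4, 0, 0, 2, 4, 3, 3
Total = 31

31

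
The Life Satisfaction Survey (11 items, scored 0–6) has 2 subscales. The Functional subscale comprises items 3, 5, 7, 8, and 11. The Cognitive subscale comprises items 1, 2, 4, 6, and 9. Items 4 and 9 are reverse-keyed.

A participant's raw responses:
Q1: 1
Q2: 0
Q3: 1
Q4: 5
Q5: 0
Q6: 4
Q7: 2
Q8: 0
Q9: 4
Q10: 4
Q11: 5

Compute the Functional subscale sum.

8

Functional items: 3, 5, 7, 8, 11.
  item 3: 1
  item 5: 0
  item 7: 2
  item 8: 0
  item 11: 5
Sum = 1 + 0 + 2 + 0 + 5 = 8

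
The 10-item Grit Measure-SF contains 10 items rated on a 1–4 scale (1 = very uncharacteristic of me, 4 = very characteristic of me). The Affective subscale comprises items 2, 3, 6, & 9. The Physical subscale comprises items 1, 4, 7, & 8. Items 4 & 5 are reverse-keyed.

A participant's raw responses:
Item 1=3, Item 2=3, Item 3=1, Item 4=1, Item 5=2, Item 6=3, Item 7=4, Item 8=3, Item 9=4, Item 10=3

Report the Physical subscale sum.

14

Physical items: 1, 4, 7, 8.
Of these, item 4 is reverse-keyed; reverse-coded value = 5 − response.
  item 1: 3
  item 4: 5 − 1 = 4
  item 7: 4
  item 8: 3
Sum = 3 + 4 + 4 + 3 = 14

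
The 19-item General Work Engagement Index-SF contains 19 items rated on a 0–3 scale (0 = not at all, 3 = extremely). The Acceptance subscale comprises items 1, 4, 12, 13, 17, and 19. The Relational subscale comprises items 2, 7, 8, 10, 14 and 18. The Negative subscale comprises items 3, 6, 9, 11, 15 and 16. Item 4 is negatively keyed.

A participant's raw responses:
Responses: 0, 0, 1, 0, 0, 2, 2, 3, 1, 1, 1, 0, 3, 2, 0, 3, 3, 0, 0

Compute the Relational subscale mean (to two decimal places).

1.33

Relational items: 2, 7, 8, 10, 14, 18.
  item 2: 0
  item 7: 2
  item 8: 3
  item 10: 1
  item 14: 2
  item 18: 0
Sum = 0 + 2 + 3 + 1 + 2 + 0 = 8
Mean = 8 / 6 = 1.33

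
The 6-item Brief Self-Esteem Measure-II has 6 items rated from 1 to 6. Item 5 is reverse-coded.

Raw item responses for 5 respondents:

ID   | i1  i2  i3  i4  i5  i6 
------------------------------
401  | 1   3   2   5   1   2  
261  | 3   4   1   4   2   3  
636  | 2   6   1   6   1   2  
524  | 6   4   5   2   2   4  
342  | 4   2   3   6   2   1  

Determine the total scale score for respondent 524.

26

Respondent 524 raw: 6, 4, 5, 2, 2, 4.
Reverse-coded (reverse-coded value = 7 − response):
  item 1: 6
  item 2: 4
  item 3: 5
  item 4: 2
  item 5: 7 − 2 = 5
  item 6: 4
Sum = 6 + 4 + 5 + 2 + 5 + 4 = 26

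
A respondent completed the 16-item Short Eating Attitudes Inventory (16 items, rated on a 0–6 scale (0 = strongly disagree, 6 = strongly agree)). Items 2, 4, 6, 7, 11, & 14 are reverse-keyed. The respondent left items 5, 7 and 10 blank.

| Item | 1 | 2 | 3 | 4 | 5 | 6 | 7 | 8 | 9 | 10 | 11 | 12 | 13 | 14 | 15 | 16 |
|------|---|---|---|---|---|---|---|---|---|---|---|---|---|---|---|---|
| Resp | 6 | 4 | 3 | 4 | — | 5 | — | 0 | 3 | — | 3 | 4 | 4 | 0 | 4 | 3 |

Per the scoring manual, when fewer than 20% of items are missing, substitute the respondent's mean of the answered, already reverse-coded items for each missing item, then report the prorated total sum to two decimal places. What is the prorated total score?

Reverse-coded (reversed = (0+6) − raw = 6 − raw):
  item 2: 6 − 4 = 2
  item 4: 6 − 4 = 2
  item 6: 6 − 5 = 1
  item 11: 6 − 3 = 3
  item 14: 6 − 0 = 6
Completed scored items (13 of 16): 6, 2, 3, 2, 1, 0, 3, 3, 4, 4, 6, 4, 3; sum = 41.
Person mean = 41 / 13 ≈ 3.1538
Prorated total = (41 / 13) × 16 = 50.46 (to 2 dp)

50.46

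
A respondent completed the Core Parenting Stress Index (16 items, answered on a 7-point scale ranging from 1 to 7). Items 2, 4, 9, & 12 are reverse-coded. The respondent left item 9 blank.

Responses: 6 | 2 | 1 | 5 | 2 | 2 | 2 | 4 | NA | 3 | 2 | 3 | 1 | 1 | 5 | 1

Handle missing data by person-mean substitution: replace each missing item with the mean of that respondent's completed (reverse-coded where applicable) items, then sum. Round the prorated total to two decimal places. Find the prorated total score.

46.93

Reverse-coded (on a 1–7 scale, reversed = 8 − raw):
  item 2: 8 − 2 = 6
  item 4: 8 − 5 = 3
  item 12: 8 − 3 = 5
Completed scored items (15 of 16): 6, 6, 1, 3, 2, 2, 2, 4, 3, 2, 5, 1, 1, 5, 1; sum = 44.
Person mean = 44 / 15 ≈ 2.9333
Prorated total = (44 / 15) × 16 = 46.93 (to 2 dp)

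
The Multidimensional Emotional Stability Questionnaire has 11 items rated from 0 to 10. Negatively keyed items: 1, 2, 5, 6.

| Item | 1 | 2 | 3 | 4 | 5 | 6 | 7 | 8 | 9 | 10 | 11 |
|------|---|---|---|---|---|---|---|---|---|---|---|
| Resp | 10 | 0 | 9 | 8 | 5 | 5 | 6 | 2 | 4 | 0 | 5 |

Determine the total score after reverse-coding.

Reverse-coded items (reversed = (0+10) − raw = 10 − raw):
  item 1: 10 − 10 = 0
  item 2: 10 − 0 = 10
  item 5: 10 − 5 = 5
  item 6: 10 − 5 = 5
Scored responses: 0, 10, 9, 8, 5, 5, 6, 2, 4, 0, 5
Total = 0 + 10 + 9 + 8 + 5 + 5 + 6 + 2 + 4 + 0 + 5 = 54

54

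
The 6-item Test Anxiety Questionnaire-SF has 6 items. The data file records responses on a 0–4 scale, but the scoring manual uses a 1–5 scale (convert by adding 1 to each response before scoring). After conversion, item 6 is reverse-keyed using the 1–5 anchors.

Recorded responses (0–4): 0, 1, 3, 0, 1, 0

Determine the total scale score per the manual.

15

Convert to 1–5: 1, 2, 4, 1, 2, 1
Reverse-coded (reversed = (1+5) − raw = 6 − raw):
  item 6: 6 − 1 = 5
Scored: 1, 2, 4, 1, 2, 5
Total = 15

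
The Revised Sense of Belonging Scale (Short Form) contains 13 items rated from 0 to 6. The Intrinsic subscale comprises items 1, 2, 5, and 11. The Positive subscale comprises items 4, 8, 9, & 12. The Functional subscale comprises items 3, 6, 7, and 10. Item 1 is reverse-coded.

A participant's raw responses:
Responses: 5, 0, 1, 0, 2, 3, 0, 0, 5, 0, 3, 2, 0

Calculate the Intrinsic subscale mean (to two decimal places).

1.50

Intrinsic items: 1, 2, 5, 11.
Of these, item 1 is reverse-coded; on a 0–6 scale, reversed = 6 − raw.
  item 1: 6 − 5 = 1
  item 2: 0
  item 5: 2
  item 11: 3
Sum = 1 + 0 + 2 + 3 = 6
Mean = 6 / 4 = 1.50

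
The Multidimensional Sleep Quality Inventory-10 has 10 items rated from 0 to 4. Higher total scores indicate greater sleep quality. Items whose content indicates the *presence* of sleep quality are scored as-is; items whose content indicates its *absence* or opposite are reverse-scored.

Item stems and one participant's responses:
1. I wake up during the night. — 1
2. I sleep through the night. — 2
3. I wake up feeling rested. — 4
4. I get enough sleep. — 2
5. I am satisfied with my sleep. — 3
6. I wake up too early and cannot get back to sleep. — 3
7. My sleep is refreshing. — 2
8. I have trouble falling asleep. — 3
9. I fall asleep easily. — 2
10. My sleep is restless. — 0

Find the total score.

Items 1, 6, 8, 10 describe the absence/opposite of sleep quality → reverse-score.
reverse-coded value = 4 − response.
  item 1: 4 − 1 = 3
  item 2: 2
  item 3: 4
  item 4: 2
  item 5: 3
  item 6: 4 − 3 = 1
  item 7: 2
  item 8: 4 − 3 = 1
  item 9: 2
  item 10: 4 − 0 = 4
Total = 3 + 2 + 4 + 2 + 3 + 1 + 2 + 1 + 2 + 4 = 24

24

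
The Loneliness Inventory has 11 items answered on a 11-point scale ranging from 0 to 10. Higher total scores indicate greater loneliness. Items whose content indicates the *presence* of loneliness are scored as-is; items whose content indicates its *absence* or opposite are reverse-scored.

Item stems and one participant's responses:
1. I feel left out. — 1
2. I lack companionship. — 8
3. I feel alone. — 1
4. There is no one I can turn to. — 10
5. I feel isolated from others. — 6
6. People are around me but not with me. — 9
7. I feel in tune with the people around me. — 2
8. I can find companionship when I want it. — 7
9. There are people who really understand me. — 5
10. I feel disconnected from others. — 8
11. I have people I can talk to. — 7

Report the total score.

Items 7, 8, 9, 11 describe the absence/opposite of loneliness → reverse-score.
reversed = (0+10) − raw = 10 − raw.
  item 1: 1
  item 2: 8
  item 3: 1
  item 4: 10
  item 5: 6
  item 6: 9
  item 7: 10 − 2 = 8
  item 8: 10 − 7 = 3
  item 9: 10 − 5 = 5
  item 10: 8
  item 11: 10 − 7 = 3
Total = 1 + 8 + 1 + 10 + 6 + 9 + 8 + 3 + 5 + 8 + 3 = 62

62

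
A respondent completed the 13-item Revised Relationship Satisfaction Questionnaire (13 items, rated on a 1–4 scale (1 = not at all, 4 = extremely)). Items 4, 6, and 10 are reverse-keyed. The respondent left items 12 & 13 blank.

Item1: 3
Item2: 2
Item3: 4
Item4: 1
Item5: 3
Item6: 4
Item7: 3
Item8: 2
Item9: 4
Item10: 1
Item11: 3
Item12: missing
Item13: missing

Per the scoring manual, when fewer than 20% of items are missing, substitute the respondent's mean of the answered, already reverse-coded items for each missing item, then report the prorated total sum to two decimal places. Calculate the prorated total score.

Reverse-coded (reversed = (1+4) − raw = 5 − raw):
  item 4: 5 − 1 = 4
  item 6: 5 − 4 = 1
  item 10: 5 − 1 = 4
Completed scored items (11 of 13): 3, 2, 4, 4, 3, 1, 3, 2, 4, 4, 3; sum = 33.
Person mean = 33 / 11 ≈ 3.0000
Prorated total = (33 / 11) × 13 = 39.00 (to 2 dp)

39.00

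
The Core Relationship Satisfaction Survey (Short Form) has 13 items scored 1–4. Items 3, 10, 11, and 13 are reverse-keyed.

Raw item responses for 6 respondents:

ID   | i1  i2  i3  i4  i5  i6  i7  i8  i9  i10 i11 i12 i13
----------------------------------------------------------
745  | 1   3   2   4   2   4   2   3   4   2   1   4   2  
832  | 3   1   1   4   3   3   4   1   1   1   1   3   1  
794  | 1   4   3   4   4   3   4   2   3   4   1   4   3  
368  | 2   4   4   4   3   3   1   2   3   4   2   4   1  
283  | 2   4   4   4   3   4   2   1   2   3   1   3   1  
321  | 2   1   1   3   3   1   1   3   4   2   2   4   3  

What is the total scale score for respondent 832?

39

Respondent 832 raw: 3, 1, 1, 4, 3, 3, 4, 1, 1, 1, 1, 3, 1.
Reverse-coded (reverse-coded value = 5 − response):
  item 1: 3
  item 2: 1
  item 3: 5 − 1 = 4
  item 4: 4
  item 5: 3
  item 6: 3
  item 7: 4
  item 8: 1
  item 9: 1
  item 10: 5 − 1 = 4
  item 11: 5 − 1 = 4
  item 12: 3
  item 13: 5 − 1 = 4
Sum = 3 + 1 + 4 + 4 + 3 + 3 + 4 + 1 + 1 + 4 + 4 + 3 + 4 = 39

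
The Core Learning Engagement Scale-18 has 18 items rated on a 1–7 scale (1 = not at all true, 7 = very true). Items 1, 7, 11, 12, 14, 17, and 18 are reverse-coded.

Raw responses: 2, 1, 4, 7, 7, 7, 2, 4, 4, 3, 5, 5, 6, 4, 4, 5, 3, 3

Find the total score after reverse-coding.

Reversing items 1, 7, 11, 12, 14, 17, and 18 with 8 − raw:
Total = (8−2) + 1 + 4 + 7 + 7 + 7 + (8−2) + 4 + 4 + 3 + (8−5) + (8−5) + 6 + (8−4) + 4 + 5 + (8−3) + (8−3)
      = 6 + 1 + 4 + 7 + 7 + 7 + 6 + 4 + 4 + 3 + 3 + 3 + 6 + 4 + 4 + 5 + 5 + 5 = 84

84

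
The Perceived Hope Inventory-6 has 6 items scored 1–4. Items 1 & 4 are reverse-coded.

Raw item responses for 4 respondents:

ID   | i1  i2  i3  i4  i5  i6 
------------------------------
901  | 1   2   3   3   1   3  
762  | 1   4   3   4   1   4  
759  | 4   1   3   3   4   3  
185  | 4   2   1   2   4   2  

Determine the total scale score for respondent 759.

14

Respondent 759 raw: 4, 1, 3, 3, 4, 3.
Reverse-coded (reversed = (1+4) − raw = 5 − raw):
  item 1: 5 − 4 = 1
  item 2: 1
  item 3: 3
  item 4: 5 − 3 = 2
  item 5: 4
  item 6: 3
Sum = 1 + 1 + 3 + 2 + 4 + 3 = 14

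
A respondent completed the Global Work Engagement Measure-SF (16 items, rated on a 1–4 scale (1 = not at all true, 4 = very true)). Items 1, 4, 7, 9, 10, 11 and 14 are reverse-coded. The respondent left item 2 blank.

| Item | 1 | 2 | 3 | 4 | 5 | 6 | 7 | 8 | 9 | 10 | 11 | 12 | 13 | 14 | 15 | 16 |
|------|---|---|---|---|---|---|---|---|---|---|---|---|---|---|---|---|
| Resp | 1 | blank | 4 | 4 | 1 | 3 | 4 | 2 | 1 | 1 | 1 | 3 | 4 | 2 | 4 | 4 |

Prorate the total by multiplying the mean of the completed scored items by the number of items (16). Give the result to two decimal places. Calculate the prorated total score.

49.07

Reverse-coded (on a 1–4 scale, reversed = 5 − raw):
  item 1: 5 − 1 = 4
  item 4: 5 − 4 = 1
  item 7: 5 − 4 = 1
  item 9: 5 − 1 = 4
  item 10: 5 − 1 = 4
  item 11: 5 − 1 = 4
  item 14: 5 − 2 = 3
Completed scored items (15 of 16): 4, 4, 1, 1, 3, 1, 2, 4, 4, 4, 3, 4, 3, 4, 4; sum = 46.
Person mean = 46 / 15 ≈ 3.0667
Prorated total = (46 / 15) × 16 = 49.07 (to 2 dp)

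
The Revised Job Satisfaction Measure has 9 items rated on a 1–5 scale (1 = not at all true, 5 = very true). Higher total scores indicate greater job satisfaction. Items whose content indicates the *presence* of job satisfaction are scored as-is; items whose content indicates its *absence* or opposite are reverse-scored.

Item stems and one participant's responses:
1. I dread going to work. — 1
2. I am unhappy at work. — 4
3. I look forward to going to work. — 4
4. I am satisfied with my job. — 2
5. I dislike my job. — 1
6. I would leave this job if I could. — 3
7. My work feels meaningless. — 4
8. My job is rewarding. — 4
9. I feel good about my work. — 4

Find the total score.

Items 1, 2, 5, 6, 7 describe the absence/opposite of job satisfaction → reverse-score.
reverse-coded value = 6 − response.
  item 1: 6 − 1 = 5
  item 2: 6 − 4 = 2
  item 3: 4
  item 4: 2
  item 5: 6 − 1 = 5
  item 6: 6 − 3 = 3
  item 7: 6 − 4 = 2
  item 8: 4
  item 9: 4
Total = 5 + 2 + 4 + 2 + 5 + 3 + 2 + 4 + 4 = 31

31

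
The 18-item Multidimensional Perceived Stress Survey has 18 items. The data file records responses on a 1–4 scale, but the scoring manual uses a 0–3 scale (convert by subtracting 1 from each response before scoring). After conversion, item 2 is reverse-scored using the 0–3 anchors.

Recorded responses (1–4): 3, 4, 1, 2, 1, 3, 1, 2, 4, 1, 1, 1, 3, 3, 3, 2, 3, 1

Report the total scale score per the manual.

18

Convert to 0–3: 2, 3, 0, 1, 0, 2, 0, 1, 3, 0, 0, 0, 2, 2, 2, 1, 2, 0
Reverse-coded (reversed = (0+3) − raw = 3 − raw):
  item 2: 3 − 3 = 0
Scored: 2, 0, 0, 1, 0, 2, 0, 1, 3, 0, 0, 0, 2, 2, 2, 1, 2, 0
Total = 18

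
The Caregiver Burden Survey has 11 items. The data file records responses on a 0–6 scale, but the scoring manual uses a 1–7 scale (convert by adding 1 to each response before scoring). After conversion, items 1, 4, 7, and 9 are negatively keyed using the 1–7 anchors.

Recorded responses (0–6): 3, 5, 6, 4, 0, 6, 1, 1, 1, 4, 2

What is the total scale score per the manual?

50

Convert to 1–7: 4, 6, 7, 5, 1, 7, 2, 2, 2, 5, 3
Reverse-coded (reversed = (1+7) − raw = 8 − raw):
  item 1: 8 − 4 = 4
  item 4: 8 − 5 = 3
  item 7: 8 − 2 = 6
  item 9: 8 − 2 = 6
Scored: 4, 6, 7, 3, 1, 7, 6, 2, 6, 5, 3
Total = 50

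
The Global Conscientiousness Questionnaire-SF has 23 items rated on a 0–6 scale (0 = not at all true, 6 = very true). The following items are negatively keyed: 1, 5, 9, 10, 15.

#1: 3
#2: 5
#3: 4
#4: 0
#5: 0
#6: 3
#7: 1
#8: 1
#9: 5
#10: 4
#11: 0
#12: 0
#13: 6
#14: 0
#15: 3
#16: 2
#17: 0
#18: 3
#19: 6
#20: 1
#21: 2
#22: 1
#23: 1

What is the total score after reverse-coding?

Apply reverse scoring (on a 0–6 scale, reversed = 6 − raw):
  item 1: 6 − 3 = 3
  item 5: 6 − 0 = 6
  item 9: 6 − 5 = 1
  item 10: 6 − 4 = 2
  item 15: 6 − 3 = 3
Scored responses: 3, 5, 4, 0, 6, 3, 1, 1, 1, 2, 0, 0, 6, 0, 3, 2, 0, 3, 6, 1, 2, 1, 1
Total = 3 + 5 + 4 + 0 + 6 + 3 + 1 + 1 + 1 + 2 + 0 + 0 + 6 + 0 + 3 + 2 + 0 + 3 + 6 + 1 + 2 + 1 + 1 = 51

51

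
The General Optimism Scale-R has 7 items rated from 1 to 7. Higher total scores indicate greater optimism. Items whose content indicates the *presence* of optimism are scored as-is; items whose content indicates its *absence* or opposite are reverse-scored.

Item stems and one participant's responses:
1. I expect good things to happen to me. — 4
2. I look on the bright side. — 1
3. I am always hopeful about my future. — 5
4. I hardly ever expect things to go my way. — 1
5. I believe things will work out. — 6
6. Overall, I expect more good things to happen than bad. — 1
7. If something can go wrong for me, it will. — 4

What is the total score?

28

Items 4, 7 describe the absence/opposite of optimism → reverse-score.
reverse-coded value = 8 − response.
  item 1: 4
  item 2: 1
  item 3: 5
  item 4: 8 − 1 = 7
  item 5: 6
  item 6: 1
  item 7: 8 − 4 = 4
Total = 4 + 1 + 5 + 7 + 6 + 1 + 4 = 28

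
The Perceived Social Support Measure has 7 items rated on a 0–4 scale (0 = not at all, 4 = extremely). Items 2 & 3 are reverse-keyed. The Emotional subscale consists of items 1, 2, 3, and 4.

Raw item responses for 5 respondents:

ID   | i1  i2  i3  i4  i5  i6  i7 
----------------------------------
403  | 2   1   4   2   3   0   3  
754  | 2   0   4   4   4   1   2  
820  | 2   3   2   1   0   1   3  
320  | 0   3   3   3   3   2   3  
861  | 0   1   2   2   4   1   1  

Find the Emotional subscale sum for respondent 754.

Respondent 754 raw: 2, 0, 4, 4, 4, 1, 2.
Emotional items: 1, 2, 3, 4.
Reverse-coded (reversed = (0+4) − raw = 4 − raw):
  item 1: 2
  item 2: 4 − 0 = 4
  item 3: 4 − 4 = 0
  item 4: 4
Sum = 2 + 4 + 0 + 4 = 10

10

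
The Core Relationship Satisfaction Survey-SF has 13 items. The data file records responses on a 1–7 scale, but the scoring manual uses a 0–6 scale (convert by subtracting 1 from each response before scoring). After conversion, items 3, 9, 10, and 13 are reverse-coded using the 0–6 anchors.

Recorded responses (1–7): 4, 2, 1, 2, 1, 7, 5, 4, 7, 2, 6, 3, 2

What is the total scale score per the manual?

Convert to 0–6: 3, 1, 0, 1, 0, 6, 4, 3, 6, 1, 5, 2, 1
Reverse-coded (reverse-coded value = 6 − response):
  item 3: 6 − 0 = 6
  item 9: 6 − 6 = 0
  item 10: 6 − 1 = 5
  item 13: 6 − 1 = 5
Scored: 3, 1, 6, 1, 0, 6, 4, 3, 0, 5, 5, 2, 5
Total = 41

41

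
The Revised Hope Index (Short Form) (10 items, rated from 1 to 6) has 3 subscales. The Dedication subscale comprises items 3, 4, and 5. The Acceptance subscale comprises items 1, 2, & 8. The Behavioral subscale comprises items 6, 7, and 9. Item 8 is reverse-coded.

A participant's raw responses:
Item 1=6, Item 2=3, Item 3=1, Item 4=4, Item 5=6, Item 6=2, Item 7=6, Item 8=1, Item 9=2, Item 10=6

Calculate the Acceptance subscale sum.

Acceptance items: 1, 2, 8.
Of these, item 8 is reverse-coded; reverse-coded value = 7 − response.
  item 1: 6
  item 2: 3
  item 8: 7 − 1 = 6
Sum = 6 + 3 + 6 = 15

15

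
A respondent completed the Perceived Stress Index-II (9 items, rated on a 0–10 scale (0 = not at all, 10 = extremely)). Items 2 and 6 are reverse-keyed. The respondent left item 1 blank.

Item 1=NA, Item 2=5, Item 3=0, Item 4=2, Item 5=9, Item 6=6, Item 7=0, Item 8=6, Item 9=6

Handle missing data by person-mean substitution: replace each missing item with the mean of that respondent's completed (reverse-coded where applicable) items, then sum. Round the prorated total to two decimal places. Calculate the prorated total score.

Reverse-coded (reverse-coded value = 10 − response):
  item 2: 10 − 5 = 5
  item 6: 10 − 6 = 4
Completed scored items (8 of 9): 5, 0, 2, 9, 4, 0, 6, 6; sum = 32.
Person mean = 32 / 8 ≈ 4.0000
Prorated total = (32 / 8) × 9 = 36.00 (to 2 dp)

36.00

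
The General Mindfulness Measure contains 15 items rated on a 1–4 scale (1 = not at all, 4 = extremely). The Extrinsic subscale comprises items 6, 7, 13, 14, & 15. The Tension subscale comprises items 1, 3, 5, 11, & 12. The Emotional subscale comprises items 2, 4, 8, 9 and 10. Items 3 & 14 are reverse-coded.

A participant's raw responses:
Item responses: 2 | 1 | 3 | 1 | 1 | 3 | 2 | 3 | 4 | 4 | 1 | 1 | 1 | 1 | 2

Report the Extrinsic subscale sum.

12

Extrinsic items: 6, 7, 13, 14, 15.
Of these, item 14 is reverse-coded; reverse-coded value = 5 − response.
  item 6: 3
  item 7: 2
  item 13: 1
  item 14: 5 − 1 = 4
  item 15: 2
Sum = 3 + 2 + 1 + 4 + 2 = 12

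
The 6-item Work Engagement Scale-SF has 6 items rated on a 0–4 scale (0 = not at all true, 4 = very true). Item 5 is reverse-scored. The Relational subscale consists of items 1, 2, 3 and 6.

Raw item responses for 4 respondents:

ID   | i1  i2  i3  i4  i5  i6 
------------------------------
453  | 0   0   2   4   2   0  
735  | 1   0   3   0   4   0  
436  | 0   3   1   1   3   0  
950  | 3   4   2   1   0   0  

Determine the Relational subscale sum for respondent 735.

Respondent 735 raw: 1, 0, 3, 0, 4, 0.
Relational items: 1, 2, 3, 6.
Reverse-coded (reverse-coded value = 4 − response):
  item 1: 1
  item 2: 0
  item 3: 3
  item 6: 0
Sum = 1 + 0 + 3 + 0 = 4

4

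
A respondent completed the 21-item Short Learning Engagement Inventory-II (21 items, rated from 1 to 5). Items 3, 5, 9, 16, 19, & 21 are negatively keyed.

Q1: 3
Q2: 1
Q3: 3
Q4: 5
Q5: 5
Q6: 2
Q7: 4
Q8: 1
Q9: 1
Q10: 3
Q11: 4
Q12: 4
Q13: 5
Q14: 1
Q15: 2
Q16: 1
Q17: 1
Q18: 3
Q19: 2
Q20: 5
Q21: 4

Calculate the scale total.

Raw sum = 60. Negatively keyed items: 3, 5, 9, 16, 19, 21; their raw sum = 16.
Each reversal replaces raw with 6 − raw, changing the total by 6 − 2·raw per item.
Total = 60 + 6·6 − 2·16 = 60 + 36 − 32 = 64

64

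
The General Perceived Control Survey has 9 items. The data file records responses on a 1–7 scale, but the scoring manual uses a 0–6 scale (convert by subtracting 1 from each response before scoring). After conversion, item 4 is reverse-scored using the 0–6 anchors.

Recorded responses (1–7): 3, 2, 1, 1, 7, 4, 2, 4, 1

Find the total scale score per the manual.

22

Convert to 0–6: 2, 1, 0, 0, 6, 3, 1, 3, 0
Reverse-coded (on a 0–6 scale, reversed = 6 − raw):
  item 4: 6 − 0 = 6
Scored: 2, 1, 0, 6, 6, 3, 1, 3, 0
Total = 22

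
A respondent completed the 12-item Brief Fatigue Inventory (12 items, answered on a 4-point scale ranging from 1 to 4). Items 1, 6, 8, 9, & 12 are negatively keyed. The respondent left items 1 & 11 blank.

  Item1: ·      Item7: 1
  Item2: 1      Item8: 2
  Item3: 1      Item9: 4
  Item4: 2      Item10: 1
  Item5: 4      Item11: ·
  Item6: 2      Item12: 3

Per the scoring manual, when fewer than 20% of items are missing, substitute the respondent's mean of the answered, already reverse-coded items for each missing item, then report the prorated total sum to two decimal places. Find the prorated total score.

22.80

Reverse-coded (reversed = (1+4) − raw = 5 − raw):
  item 6: 5 − 2 = 3
  item 8: 5 − 2 = 3
  item 9: 5 − 4 = 1
  item 12: 5 − 3 = 2
Completed scored items (10 of 12): 1, 1, 2, 4, 3, 1, 3, 1, 1, 2; sum = 19.
Person mean = 19 / 10 ≈ 1.9000
Prorated total = (19 / 10) × 12 = 22.80 (to 2 dp)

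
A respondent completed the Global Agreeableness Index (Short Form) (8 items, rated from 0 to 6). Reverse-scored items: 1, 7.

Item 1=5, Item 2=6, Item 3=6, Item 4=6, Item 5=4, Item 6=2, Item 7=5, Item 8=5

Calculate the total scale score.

Apply reverse scoring (reversed = (0+6) − raw = 6 − raw):
  item 1: 6 − 5 = 1
  item 7: 6 − 5 = 1
Scored responses: 1, 6, 6, 6, 4, 2, 1, 5
Total = 1 + 6 + 6 + 6 + 4 + 2 + 1 + 5 = 31

31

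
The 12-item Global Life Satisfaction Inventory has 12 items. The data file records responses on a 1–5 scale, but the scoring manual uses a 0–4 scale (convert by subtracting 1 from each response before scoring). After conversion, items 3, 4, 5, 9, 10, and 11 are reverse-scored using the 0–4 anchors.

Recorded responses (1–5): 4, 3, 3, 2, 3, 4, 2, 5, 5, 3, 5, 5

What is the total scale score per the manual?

Convert to 0–4: 3, 2, 2, 1, 2, 3, 1, 4, 4, 2, 4, 4
Reverse-coded (on a 0–4 scale, reversed = 4 − raw):
  item 3: 4 − 2 = 2
  item 4: 4 − 1 = 3
  item 5: 4 − 2 = 2
  item 9: 4 − 4 = 0
  item 10: 4 − 2 = 2
  item 11: 4 − 4 = 0
Scored: 3, 2, 2, 3, 2, 3, 1, 4, 0, 2, 0, 4
Total = 26

26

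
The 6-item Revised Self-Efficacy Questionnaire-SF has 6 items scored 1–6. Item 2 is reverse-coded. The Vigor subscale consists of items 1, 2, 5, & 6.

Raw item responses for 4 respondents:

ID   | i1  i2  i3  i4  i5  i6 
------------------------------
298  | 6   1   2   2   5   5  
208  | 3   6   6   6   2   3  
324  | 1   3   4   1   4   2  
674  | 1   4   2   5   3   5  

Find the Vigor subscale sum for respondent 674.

Respondent 674 raw: 1, 4, 2, 5, 3, 5.
Vigor items: 1, 2, 5, 6.
Reverse-coded (reversed = (1+6) − raw = 7 − raw):
  item 1: 1
  item 2: 7 − 4 = 3
  item 5: 3
  item 6: 5
Sum = 1 + 3 + 3 + 5 = 12

12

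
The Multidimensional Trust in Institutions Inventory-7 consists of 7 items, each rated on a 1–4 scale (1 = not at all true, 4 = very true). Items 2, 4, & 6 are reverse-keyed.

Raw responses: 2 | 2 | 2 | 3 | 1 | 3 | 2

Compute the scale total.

14

Reversing items 2, 4 and 6 with 5 − raw:
Total = 2 + (5−2) + 2 + (5−3) + 1 + (5−3) + 2
      = 2 + 3 + 2 + 2 + 1 + 2 + 2 = 14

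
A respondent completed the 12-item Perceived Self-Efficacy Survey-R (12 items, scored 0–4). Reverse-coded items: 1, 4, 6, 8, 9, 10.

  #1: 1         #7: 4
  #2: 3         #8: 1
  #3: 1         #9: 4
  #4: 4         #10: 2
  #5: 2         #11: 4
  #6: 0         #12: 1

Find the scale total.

Raw sum = 27. Reverse-coded items: 1, 4, 6, 8, 9, 10; their raw sum = 12.
Each reversal replaces raw with 4 − raw, changing the total by 4 − 2·raw per item.
Total = 27 + 6·4 − 2·12 = 27 + 24 − 24 = 27

27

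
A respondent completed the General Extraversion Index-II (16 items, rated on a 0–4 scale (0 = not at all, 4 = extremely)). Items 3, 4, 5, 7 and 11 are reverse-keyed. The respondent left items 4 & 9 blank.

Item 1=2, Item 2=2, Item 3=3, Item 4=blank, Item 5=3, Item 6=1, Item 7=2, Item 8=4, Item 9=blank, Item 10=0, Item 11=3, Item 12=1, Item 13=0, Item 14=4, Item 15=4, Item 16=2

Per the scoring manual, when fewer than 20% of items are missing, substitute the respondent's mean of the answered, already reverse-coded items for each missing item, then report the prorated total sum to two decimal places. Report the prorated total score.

Reverse-coded (reversed = (0+4) − raw = 4 − raw):
  item 3: 4 − 3 = 1
  item 5: 4 − 3 = 1
  item 7: 4 − 2 = 2
  item 11: 4 − 3 = 1
Completed scored items (14 of 16): 2, 2, 1, 1, 1, 2, 4, 0, 1, 1, 0, 4, 4, 2; sum = 25.
Person mean = 25 / 14 ≈ 1.7857
Prorated total = (25 / 14) × 16 = 28.57 (to 2 dp)

28.57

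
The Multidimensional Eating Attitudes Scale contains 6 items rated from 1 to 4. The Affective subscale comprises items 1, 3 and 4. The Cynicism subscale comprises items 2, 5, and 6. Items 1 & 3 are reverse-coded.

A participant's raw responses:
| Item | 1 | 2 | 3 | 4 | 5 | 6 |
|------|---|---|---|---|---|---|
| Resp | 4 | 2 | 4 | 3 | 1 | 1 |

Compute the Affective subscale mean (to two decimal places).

1.67

Affective items: 1, 3, 4.
Of these, items 1 and 3 are reverse-coded; reversed = (1+4) − raw = 5 − raw.
  item 1: 5 − 4 = 1
  item 3: 5 − 4 = 1
  item 4: 3
Sum = 1 + 1 + 3 = 5
Mean = 5 / 3 = 1.67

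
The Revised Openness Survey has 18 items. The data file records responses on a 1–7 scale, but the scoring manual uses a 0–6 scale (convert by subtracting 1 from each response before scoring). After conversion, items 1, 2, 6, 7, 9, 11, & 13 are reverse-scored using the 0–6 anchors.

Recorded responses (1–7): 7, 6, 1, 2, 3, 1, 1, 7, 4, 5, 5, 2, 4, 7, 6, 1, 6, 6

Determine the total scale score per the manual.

56

Convert to 0–6: 6, 5, 0, 1, 2, 0, 0, 6, 3, 4, 4, 1, 3, 6, 5, 0, 5, 5
Reverse-coded (reversed = (0+6) − raw = 6 − raw):
  item 1: 6 − 6 = 0
  item 2: 6 − 5 = 1
  item 6: 6 − 0 = 6
  item 7: 6 − 0 = 6
  item 9: 6 − 3 = 3
  item 11: 6 − 4 = 2
  item 13: 6 − 3 = 3
Scored: 0, 1, 0, 1, 2, 6, 6, 6, 3, 4, 2, 1, 3, 6, 5, 0, 5, 5
Total = 56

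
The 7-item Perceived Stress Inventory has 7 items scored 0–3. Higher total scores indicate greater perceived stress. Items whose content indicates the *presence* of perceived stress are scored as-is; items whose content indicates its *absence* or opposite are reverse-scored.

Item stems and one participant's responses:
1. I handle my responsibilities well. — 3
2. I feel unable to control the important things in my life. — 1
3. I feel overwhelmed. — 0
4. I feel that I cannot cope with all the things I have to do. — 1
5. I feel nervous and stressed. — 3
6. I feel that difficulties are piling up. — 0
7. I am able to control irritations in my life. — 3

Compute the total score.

Items 1, 7 describe the absence/opposite of perceived stress → reverse-score.
reversed = (0+3) − raw = 3 − raw.
  item 1: 3 − 3 = 0
  item 2: 1
  item 3: 0
  item 4: 1
  item 5: 3
  item 6: 0
  item 7: 3 − 3 = 0
Total = 0 + 1 + 0 + 1 + 3 + 0 + 0 = 5

5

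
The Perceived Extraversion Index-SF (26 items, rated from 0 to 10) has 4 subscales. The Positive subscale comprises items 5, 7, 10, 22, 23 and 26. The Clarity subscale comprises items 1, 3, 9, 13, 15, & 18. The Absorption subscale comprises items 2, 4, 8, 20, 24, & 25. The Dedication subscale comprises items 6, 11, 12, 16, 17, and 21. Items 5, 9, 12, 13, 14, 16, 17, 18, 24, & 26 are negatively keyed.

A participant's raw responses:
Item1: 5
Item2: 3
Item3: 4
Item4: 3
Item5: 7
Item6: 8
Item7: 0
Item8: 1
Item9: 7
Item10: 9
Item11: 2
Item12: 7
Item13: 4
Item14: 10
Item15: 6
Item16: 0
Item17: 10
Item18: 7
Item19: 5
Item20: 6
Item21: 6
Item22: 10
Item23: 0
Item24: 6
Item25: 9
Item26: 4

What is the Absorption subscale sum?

Absorption items: 2, 4, 8, 20, 24, 25.
Of these, item 24 is negatively keyed; on a 0–10 scale, reversed = 10 − raw.
  item 2: 3
  item 4: 3
  item 8: 1
  item 20: 6
  item 24: 10 − 6 = 4
  item 25: 9
Sum = 3 + 3 + 1 + 6 + 4 + 9 = 26

26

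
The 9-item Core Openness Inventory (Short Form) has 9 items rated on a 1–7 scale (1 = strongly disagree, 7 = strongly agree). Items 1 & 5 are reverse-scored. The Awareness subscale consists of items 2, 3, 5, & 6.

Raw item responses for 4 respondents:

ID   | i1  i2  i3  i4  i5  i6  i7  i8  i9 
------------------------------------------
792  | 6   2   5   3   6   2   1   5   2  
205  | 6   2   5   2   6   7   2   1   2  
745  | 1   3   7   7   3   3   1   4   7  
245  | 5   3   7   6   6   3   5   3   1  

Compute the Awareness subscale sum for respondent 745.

Respondent 745 raw: 1, 3, 7, 7, 3, 3, 1, 4, 7.
Awareness items: 2, 3, 5, 6.
Reverse-coded (reverse-coded value = 8 − response):
  item 2: 3
  item 3: 7
  item 5: 8 − 3 = 5
  item 6: 3
Sum = 3 + 7 + 5 + 3 = 18

18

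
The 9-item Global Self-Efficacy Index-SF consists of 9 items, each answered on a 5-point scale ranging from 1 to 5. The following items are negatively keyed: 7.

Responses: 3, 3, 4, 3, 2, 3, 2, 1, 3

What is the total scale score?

Raw sum = 24. Negatively keyed items: 7; their raw sum = 2.
Each reversal replaces raw with 6 − raw, changing the total by 6 − 2·raw per item.
Total = 24 + 1·6 − 2·2 = 24 + 6 − 4 = 26

26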